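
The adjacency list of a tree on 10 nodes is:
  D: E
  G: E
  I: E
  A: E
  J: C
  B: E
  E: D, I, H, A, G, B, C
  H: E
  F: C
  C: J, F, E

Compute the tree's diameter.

3

BFS from F reaches D last, at distance 3; BFS from D confirms no node is farther.
Path: F - C - E - D.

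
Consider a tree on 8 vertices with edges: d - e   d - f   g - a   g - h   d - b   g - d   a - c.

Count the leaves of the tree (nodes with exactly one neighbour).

5

The leaves are b, c, e, f, h.
That is 5 leaves.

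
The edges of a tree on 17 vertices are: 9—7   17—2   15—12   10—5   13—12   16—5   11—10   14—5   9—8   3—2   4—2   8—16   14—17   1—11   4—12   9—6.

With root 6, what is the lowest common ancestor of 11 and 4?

5

Path 11→root: 11 10 5 16 8 9 6; path 4→root: 4 2 17 14 5 16 8 9 6.
First common node: 5.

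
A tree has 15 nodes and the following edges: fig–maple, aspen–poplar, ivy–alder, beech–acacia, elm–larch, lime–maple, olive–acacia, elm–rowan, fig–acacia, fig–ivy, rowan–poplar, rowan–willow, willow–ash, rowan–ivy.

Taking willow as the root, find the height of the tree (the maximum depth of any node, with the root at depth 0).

5

A deepest node is olive, reached by willow → rowan → ivy → fig → acacia → olive.
That path has 5 edges, so the height is 5.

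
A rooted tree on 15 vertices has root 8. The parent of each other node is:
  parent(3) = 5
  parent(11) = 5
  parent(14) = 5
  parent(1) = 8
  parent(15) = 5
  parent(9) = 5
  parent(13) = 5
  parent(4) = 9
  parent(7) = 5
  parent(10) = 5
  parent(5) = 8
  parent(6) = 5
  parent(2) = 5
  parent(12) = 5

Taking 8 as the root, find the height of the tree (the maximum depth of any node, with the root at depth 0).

4 sits deepest: 8-5-9-4 — 3 edges from the root.

3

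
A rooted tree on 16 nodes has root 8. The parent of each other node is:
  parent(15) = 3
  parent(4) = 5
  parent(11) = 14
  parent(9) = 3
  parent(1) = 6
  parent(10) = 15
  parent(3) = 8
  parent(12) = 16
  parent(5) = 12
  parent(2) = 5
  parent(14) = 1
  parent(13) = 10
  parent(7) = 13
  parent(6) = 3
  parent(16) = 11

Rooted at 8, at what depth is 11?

Climbing from 11 to the root: 11 – 14 – 1 – 6 – 3 – 8. That's 5 steps.

5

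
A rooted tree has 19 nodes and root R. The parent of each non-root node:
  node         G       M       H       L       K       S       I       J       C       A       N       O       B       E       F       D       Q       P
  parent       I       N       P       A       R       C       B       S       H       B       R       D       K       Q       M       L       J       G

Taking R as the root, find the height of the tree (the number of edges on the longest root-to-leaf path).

E sits deepest: R-K-B-I-G-P-H-C-S-J-Q-E — 11 edges from the root.

11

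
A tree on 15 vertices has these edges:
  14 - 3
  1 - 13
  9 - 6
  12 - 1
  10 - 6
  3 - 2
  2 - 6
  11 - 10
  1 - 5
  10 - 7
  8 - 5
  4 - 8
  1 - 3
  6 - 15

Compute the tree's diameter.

8

BFS from 7 reaches 4 last, at distance 8; BFS from 4 confirms no node is farther.
Path: 7 – 10 – 6 – 2 – 3 – 1 – 5 – 8 – 4.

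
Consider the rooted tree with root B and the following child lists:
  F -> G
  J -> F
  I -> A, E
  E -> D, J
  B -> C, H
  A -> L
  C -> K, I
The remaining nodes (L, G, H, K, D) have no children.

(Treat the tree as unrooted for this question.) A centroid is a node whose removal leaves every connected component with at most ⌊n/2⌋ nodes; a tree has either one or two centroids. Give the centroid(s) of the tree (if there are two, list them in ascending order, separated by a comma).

If I is removed the pieces have sizes 5, 4, 2, all ≤ ⌊12/2⌋ = 6.
No neighbour of I does as well, so I is the unique centroid.

I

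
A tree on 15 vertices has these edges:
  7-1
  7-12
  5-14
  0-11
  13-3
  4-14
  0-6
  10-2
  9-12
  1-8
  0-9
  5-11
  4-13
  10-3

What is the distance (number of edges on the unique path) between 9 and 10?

9–0–11–5–14–4–13–3–10: 8 edges.

8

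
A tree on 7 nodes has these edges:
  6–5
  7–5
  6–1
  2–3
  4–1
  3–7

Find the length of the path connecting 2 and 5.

2–3–7–5: 3 edges.

3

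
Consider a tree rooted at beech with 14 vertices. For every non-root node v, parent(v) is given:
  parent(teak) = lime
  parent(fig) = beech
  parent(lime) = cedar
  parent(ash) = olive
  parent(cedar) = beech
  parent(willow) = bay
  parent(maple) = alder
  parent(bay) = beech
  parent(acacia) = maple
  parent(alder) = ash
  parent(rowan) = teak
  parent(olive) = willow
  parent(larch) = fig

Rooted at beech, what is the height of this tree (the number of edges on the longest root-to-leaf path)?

7

The longest root-to-leaf path is beech-bay-willow-olive-ash-alder-maple-acacia (7 edges).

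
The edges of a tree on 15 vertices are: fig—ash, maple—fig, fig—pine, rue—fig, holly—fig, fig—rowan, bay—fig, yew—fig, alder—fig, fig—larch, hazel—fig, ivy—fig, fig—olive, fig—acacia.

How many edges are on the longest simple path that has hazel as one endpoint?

2

A farthest node from hazel is ivy (alder, holly, yew, ash, olive, pine, larch, acacia, rowan, bay, maple, rue also at distance 2).
The path hazel-fig-ivy has 2 edges.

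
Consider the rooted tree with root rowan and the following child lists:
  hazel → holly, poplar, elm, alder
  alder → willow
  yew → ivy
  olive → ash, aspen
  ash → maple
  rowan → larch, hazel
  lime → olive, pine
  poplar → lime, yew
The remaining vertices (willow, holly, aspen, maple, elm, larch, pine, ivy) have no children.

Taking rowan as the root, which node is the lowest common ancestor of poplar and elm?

poplar's ancestor chain is poplar, hazel, rowan and elm's is elm, hazel, rowan; they first meet at hazel.

hazel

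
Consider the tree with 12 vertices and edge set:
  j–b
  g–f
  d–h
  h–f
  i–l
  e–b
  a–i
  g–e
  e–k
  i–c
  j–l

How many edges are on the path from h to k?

4

h – f – g – e – k: 4 edges.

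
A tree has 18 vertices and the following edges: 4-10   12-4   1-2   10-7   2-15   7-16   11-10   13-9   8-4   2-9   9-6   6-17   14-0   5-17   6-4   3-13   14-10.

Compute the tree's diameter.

7

BFS from 16 reaches 1 last, at distance 7; BFS from 1 confirms no node is farther.
Path: 16 – 7 – 10 – 4 – 6 – 9 – 2 – 1.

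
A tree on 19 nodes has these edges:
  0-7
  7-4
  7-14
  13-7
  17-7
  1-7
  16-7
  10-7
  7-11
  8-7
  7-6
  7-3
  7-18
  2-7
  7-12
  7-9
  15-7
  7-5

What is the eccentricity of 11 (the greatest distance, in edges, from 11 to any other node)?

2

Distances from 11 peak at 2, attained at 0 (14, 9, 6, 12, 13, 10, 4, 8, 18, 16, 5, 1, 2, 17, 15, 3 also at distance 2).
11 – 7 – 0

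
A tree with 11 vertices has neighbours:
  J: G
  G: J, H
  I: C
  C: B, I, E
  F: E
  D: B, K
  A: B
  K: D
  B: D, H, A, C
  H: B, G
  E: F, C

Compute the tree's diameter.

6

A longest path is J-G-H-B-C-E-F, with 6 edges.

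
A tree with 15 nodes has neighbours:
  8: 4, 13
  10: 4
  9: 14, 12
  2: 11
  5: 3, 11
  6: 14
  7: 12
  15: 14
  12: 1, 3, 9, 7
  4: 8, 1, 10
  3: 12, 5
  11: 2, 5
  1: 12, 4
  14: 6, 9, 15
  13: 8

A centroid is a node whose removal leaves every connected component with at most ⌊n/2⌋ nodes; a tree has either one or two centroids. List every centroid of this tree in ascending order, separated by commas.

12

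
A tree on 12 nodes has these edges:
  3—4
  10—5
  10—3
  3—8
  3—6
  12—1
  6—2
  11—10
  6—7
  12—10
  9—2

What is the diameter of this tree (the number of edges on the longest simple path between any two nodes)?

6

A longest path is 1 - 12 - 10 - 3 - 6 - 2 - 9, with 6 edges.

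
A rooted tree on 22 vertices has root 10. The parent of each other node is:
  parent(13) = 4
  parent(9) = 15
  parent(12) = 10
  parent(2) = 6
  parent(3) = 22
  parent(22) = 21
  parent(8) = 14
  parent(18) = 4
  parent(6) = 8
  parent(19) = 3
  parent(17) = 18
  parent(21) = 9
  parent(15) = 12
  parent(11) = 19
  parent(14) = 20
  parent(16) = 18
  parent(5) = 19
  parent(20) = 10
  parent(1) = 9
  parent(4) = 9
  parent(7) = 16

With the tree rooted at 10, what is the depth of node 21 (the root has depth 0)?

4

10–12–15–9–21 — 4 edges.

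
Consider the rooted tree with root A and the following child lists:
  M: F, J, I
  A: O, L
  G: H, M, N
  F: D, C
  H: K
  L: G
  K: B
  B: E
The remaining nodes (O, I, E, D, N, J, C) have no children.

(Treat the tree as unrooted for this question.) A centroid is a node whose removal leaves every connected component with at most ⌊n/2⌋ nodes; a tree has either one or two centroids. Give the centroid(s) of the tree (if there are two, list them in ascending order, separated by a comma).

G

If G is removed the pieces have sizes 6, 4, 3, 1, all ≤ ⌊15/2⌋ = 7.
No neighbour of G does as well, so G is the unique centroid.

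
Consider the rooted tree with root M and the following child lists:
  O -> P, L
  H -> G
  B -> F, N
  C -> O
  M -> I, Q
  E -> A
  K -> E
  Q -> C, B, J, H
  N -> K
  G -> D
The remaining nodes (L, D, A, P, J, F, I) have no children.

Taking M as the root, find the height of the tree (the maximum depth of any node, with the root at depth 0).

The longest root-to-leaf path is M-Q-B-N-K-E-A (6 edges).

6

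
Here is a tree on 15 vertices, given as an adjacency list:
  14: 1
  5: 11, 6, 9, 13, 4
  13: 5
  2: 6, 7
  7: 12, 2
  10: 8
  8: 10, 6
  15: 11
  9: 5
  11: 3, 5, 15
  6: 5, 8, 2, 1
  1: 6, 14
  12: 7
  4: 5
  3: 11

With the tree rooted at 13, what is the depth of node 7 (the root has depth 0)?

4

Path from 13 to 7: 13 – 5 – 6 – 2 – 7, which has 4 edges.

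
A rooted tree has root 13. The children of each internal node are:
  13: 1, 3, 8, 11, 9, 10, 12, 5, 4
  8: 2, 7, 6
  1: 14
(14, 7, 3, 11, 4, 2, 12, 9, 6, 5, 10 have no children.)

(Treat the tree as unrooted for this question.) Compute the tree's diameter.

4

BFS from 14 reaches 2 last, at distance 4; BFS from 2 confirms no node is farther.
Path: 14 - 1 - 13 - 8 - 2.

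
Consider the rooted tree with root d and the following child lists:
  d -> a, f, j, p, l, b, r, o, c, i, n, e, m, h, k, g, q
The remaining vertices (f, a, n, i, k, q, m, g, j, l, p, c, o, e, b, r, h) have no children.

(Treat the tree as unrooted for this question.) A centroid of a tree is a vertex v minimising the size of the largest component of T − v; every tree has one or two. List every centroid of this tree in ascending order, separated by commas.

d

Removing d splits the tree into components of sizes 1, 1, 1, 1, 1, 1, 1, 1, 1, 1, 1, 1, 1, 1, 1, 1, 1; the largest is 1 ≤ ⌊18/2⌋ = 9.
Every other node leaves some component of size > 9, so the centroid is unique.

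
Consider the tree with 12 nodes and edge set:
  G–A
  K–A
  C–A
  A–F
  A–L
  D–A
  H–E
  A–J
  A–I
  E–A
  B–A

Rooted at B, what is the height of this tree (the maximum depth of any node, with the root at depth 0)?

3

The longest root-to-leaf path is B–A–E–H (3 edges).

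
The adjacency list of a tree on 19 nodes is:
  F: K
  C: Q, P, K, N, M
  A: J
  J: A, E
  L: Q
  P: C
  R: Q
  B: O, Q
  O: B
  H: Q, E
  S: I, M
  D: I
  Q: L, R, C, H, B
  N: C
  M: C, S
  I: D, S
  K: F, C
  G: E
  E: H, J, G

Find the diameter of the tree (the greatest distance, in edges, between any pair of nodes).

BFS from A reaches D last, at distance 9; BFS from D confirms no node is farther.
Path: A – J – E – H – Q – C – M – S – I – D.

9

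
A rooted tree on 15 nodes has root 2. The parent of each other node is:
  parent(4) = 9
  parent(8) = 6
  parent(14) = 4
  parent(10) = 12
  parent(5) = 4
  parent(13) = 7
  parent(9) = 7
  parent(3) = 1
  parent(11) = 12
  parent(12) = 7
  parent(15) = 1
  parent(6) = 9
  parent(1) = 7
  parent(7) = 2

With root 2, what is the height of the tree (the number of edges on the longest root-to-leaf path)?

The longest root-to-leaf path is 2 – 7 – 9 – 4 – 5 (4 edges).

4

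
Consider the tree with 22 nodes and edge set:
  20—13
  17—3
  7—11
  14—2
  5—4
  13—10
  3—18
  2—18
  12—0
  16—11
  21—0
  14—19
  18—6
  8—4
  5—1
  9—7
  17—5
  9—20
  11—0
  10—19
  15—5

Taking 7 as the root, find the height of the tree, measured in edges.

13

The longest root-to-leaf path is 7 → 9 → 20 → 13 → 10 → 19 → 14 → 2 → 18 → 3 → 17 → 5 → 4 → 8 (13 edges).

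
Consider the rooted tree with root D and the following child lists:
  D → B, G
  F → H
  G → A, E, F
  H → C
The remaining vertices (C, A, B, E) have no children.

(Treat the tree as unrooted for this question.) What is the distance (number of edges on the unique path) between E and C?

4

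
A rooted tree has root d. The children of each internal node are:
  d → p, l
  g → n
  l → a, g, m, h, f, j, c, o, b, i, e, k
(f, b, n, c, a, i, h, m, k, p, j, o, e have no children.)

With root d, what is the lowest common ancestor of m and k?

l

m's ancestor chain is m, l, d and k's is k, l, d; they first meet at l.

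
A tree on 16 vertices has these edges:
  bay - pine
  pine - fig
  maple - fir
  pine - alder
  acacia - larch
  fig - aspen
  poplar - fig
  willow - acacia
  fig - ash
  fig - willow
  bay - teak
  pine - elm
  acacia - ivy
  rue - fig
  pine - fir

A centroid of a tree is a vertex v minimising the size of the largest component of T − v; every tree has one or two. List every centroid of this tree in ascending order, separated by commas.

fig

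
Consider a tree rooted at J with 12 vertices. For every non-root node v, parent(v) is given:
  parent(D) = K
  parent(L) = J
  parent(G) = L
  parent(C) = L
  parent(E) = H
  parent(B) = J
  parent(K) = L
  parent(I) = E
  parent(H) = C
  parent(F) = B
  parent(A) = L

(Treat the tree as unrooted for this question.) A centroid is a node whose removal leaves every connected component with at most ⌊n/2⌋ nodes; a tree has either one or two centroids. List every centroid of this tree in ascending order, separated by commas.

If L is removed the pieces have sizes 4, 3, 2, 1, 1, all ≤ ⌊12/2⌋ = 6.
Every other node leaves some component of size > 6, so the centroid is unique.

L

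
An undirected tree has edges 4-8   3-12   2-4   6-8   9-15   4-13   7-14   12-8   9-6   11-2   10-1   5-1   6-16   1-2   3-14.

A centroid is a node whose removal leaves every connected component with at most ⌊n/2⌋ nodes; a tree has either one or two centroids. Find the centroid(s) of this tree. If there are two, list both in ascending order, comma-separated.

8

Removing 8 splits the tree into components of sizes 7, 4, 4; the largest is 7 ≤ ⌊16/2⌋ = 8.
No neighbour of 8 does as well, so 8 is the unique centroid.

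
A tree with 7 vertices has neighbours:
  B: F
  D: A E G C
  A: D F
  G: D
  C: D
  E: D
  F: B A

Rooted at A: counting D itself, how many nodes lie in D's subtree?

4

D's subtree: {D, G, E, C}, size 4.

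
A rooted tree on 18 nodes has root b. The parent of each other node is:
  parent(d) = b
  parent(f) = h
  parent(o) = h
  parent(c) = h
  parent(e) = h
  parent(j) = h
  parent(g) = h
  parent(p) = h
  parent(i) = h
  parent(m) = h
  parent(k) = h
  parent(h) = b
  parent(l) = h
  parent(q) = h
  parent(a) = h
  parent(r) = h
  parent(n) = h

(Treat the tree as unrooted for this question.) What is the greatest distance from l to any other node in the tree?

3

Distances from l peak at 3, attained at d.
l – h – b – d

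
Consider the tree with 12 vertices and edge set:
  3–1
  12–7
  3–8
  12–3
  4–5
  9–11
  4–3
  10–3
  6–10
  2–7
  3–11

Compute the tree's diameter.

5

A longest path is 6 - 10 - 3 - 12 - 7 - 2, with 5 edges.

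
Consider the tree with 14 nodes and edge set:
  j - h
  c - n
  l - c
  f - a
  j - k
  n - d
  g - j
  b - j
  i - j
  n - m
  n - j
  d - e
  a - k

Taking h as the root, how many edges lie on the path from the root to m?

Path from h to m: h – j – n – m, which has 3 edges.

3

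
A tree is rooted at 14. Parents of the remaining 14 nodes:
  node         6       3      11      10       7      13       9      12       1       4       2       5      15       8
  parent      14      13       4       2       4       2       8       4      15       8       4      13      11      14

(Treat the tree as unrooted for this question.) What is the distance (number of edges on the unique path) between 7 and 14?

3

Walking from 7: 7–4–8–14. Length 3.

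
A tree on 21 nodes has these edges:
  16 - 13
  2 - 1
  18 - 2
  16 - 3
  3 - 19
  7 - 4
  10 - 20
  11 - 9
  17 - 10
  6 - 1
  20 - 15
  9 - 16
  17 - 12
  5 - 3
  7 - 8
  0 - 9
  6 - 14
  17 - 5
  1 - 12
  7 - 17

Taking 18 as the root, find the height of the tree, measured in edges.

9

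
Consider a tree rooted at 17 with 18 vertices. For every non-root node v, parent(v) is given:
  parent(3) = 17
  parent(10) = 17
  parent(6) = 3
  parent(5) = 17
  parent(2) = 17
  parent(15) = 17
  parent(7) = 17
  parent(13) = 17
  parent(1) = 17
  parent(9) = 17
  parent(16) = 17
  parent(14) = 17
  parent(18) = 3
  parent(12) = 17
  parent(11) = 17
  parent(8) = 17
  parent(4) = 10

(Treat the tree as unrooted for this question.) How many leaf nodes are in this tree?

15

Degree-1 nodes: 1, 2, 4, 5, 6, 7, 8, 9, 11, 12, 13, 14, 15, 16, 18 — 15 of them.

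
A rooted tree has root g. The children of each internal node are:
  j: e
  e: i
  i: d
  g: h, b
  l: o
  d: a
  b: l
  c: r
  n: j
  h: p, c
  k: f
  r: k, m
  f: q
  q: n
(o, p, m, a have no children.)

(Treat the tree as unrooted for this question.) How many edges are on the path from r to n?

4

The path is r - k - f - q - n, which has 4 edges.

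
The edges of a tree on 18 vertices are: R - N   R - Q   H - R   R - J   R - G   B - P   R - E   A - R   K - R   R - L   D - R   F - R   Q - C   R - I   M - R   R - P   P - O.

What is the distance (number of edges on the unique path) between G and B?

3

The path is G – R – P – B, which has 3 edges.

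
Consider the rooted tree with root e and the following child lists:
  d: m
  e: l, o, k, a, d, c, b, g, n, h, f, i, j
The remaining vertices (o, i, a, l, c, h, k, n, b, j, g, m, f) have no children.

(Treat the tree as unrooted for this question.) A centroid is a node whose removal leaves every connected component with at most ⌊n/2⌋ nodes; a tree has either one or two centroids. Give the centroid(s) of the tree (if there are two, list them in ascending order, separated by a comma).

e

If e is removed the pieces have sizes 2, 1, 1, 1, 1, 1, 1, 1, 1, 1, 1, 1, 1, all ≤ ⌊15/2⌋ = 7.
Every other node leaves some component of size > 7, so the centroid is unique.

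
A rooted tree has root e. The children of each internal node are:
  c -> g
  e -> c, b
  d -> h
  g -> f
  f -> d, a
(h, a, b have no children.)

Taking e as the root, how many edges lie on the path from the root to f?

e → c → g → f — 3 edges.

3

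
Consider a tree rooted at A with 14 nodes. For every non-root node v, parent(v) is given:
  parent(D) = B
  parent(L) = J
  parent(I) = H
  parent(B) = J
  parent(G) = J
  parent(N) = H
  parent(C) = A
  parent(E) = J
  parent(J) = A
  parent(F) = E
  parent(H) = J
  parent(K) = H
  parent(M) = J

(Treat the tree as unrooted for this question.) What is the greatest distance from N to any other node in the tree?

4

Distances from N peak at 4, attained at D (C, F also at distance 4).
N–H–J–B–D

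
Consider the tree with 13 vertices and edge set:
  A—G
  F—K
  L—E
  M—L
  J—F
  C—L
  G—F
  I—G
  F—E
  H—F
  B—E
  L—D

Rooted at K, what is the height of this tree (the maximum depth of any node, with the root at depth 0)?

4

C sits deepest: K – F – E – L – C — 4 edges from the root.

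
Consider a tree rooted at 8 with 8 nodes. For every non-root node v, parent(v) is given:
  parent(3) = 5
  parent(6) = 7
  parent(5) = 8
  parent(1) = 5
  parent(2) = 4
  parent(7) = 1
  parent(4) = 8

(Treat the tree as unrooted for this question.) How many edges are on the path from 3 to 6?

The path is 3 – 5 – 1 – 7 – 6, which has 4 edges.

4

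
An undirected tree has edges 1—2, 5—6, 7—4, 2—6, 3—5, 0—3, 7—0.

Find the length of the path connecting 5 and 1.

The path is 5 - 6 - 2 - 1, which has 3 edges.

3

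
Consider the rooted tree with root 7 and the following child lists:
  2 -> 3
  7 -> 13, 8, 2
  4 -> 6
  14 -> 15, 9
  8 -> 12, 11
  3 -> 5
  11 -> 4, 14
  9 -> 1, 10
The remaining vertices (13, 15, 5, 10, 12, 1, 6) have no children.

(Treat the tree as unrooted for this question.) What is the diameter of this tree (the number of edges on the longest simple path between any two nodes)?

8

A longest path is 1 - 9 - 14 - 11 - 8 - 7 - 2 - 3 - 5, with 8 edges.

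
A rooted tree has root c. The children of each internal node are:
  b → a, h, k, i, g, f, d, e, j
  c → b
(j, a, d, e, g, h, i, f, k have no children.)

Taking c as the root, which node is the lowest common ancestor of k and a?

Ancestors of k (toward the root): k, b, c.
Ancestors of a: a, b, c.
The deepest node appearing in both lists is b.

b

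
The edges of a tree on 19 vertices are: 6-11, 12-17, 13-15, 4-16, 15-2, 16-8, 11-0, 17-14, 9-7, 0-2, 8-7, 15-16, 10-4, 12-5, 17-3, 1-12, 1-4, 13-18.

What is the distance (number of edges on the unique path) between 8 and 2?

The path is 8 - 16 - 15 - 2, which has 3 edges.

3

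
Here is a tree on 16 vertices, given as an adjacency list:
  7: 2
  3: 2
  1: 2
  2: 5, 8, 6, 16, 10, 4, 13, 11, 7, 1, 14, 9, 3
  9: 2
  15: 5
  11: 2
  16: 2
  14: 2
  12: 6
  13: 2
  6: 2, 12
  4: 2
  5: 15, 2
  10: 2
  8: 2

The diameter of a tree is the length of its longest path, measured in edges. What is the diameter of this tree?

Starting from 12, a farthest node is 15 at distance 4.
One longest path: 12–6–2–5–15.
So the diameter is 4.

4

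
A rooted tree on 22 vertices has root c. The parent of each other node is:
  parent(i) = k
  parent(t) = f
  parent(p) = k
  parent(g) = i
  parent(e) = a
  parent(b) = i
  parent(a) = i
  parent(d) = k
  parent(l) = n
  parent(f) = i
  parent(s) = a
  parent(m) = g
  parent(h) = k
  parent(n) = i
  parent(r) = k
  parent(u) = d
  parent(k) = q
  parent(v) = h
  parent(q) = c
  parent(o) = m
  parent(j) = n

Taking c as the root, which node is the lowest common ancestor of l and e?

i

l's ancestor chain is l, n, i, k, q, c and e's is e, a, i, k, q, c; they first meet at i.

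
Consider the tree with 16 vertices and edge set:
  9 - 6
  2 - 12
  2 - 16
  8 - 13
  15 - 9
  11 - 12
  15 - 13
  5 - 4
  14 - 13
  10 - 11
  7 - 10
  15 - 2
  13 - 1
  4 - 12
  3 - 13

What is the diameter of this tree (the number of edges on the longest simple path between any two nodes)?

Starting from 7, a farthest node is 6 at distance 7.
One longest path: 7 – 10 – 11 – 12 – 2 – 15 – 9 – 6.
So the diameter is 7.

7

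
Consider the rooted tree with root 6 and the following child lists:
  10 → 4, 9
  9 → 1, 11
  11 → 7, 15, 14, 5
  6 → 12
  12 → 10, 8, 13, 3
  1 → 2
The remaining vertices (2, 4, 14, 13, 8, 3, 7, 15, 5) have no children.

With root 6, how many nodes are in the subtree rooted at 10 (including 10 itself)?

10

The subtree rooted at 10 contains: 10, 9, 4, 11, 1, 7, 15, 14, 5, 2 — 10 nodes.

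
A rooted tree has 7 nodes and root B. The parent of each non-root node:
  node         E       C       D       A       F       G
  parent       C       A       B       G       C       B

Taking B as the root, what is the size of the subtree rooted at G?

5

The subtree rooted at G contains: G, A, C, E, F — 5 nodes.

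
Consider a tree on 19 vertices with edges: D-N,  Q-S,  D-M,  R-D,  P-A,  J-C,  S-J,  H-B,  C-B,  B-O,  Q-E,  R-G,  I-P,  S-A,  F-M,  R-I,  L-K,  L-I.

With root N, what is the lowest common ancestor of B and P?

P

Path B→root: B C J S A P I R D N; path P→root: P I R D N.
First common node: P.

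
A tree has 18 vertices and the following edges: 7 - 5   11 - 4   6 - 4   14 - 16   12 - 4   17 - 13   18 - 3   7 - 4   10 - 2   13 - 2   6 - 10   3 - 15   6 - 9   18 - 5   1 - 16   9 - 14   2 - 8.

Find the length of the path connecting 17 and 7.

Walking from 17: 17 - 13 - 2 - 10 - 6 - 4 - 7. Length 6.

6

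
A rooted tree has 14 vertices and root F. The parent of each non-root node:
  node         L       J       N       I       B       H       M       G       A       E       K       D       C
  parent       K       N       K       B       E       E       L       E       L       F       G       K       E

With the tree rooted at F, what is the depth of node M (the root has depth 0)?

F → E → G → K → L → M — 5 edges.

5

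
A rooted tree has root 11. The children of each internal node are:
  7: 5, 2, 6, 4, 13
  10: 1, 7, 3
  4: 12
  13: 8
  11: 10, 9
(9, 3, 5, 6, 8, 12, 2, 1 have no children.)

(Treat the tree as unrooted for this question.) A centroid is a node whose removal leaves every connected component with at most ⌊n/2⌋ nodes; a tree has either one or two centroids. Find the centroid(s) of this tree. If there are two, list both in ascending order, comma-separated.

Removing 7 splits the tree into components of sizes 5, 2, 2, 1, 1, 1; the largest is 5 ≤ ⌊13/2⌋ = 6.
No neighbour of 7 does as well, so 7 is the unique centroid.

7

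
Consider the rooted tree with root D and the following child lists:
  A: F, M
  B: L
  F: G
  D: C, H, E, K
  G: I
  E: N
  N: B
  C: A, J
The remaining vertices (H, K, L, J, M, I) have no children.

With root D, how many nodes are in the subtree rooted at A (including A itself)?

A's subtree: {A, F, M, G, I}, size 5.

5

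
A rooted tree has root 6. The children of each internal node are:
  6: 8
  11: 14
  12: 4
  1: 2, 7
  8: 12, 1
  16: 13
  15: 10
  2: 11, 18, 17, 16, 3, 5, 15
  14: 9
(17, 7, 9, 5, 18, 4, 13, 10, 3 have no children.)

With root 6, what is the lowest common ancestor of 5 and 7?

1

Ancestors of 5 (toward the root): 5, 2, 1, 8, 6.
Ancestors of 7: 7, 1, 8, 6.
The deepest node appearing in both lists is 1.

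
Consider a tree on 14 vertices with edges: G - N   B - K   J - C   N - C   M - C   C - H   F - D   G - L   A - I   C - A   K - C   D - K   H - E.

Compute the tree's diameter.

BFS from L reaches F last, at distance 6; BFS from F confirms no node is farther.
Path: L-G-N-C-K-D-F.

6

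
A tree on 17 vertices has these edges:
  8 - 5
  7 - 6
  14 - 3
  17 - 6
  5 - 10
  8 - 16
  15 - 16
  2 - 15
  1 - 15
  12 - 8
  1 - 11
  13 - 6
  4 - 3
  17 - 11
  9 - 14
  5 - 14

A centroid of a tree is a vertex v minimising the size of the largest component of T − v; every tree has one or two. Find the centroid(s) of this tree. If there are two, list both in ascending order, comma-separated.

Delete 16: the remaining components have sizes 8, 8. Max 8 ≤ 8, so 16 is a centroid.
No neighbour of 16 does as well, so 16 is the unique centroid.

16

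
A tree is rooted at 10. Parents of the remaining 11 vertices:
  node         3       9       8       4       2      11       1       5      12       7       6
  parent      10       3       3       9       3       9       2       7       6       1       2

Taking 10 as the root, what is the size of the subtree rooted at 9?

9's subtree: {9, 4, 11}, size 3.

3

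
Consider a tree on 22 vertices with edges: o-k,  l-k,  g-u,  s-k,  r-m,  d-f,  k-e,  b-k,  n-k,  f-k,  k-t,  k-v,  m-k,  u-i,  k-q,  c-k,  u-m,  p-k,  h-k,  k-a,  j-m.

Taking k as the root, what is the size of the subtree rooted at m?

m's subtree: {m, j, u, r, i, g}, size 6.

6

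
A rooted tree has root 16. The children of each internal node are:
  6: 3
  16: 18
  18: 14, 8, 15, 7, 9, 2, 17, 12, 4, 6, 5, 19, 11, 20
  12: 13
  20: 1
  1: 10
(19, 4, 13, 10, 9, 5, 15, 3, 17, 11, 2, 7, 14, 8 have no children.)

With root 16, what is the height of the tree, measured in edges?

10 sits deepest: 16 → 18 → 20 → 1 → 10 — 4 edges from the root.

4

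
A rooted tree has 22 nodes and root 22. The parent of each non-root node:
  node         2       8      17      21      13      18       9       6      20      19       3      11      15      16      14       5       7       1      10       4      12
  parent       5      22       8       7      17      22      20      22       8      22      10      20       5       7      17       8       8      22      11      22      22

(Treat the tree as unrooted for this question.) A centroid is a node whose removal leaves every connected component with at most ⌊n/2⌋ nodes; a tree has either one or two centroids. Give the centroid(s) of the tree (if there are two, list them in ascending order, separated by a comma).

Delete 8: the remaining components have sizes 7, 5, 3, 3, 3. Max 7 ≤ 11, so 8 is a centroid.
No neighbour of 8 does as well, so 8 is the unique centroid.

8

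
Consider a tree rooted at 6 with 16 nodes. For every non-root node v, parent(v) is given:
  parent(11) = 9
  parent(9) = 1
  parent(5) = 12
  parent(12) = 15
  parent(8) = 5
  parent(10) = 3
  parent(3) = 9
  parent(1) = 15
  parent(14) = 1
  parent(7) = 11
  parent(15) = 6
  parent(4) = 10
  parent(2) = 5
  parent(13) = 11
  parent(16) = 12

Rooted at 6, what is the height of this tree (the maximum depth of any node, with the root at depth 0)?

6

4 sits deepest: 6–15–1–9–3–10–4 — 6 edges from the root.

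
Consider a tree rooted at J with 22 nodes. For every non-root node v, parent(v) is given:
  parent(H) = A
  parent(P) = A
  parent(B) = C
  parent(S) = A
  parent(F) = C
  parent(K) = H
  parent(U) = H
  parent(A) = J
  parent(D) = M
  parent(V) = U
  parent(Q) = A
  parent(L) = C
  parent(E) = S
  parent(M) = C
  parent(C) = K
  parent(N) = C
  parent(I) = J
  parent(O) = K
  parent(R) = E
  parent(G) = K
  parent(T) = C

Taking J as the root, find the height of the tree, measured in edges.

6

The longest root-to-leaf path is J–A–H–K–C–M–D (6 edges).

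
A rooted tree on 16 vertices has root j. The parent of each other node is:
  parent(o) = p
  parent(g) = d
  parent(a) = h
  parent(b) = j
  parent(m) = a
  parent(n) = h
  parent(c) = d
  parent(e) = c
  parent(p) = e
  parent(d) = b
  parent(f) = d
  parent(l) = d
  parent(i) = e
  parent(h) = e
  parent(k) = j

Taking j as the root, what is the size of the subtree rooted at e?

The subtree rooted at e contains: e, p, i, h, o, a, n, m — 8 nodes.

8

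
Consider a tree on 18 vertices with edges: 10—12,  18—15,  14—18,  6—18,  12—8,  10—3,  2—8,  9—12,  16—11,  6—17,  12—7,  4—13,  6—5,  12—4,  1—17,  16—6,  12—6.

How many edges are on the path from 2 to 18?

4

Walking from 2: 2 - 8 - 12 - 6 - 18. Length 4.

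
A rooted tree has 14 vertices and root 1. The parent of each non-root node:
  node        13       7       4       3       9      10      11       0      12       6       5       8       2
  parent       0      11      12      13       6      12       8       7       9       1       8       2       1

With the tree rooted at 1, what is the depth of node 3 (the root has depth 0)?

7

Path from 1 to 3: 1 → 2 → 8 → 11 → 7 → 0 → 13 → 3, which has 7 edges.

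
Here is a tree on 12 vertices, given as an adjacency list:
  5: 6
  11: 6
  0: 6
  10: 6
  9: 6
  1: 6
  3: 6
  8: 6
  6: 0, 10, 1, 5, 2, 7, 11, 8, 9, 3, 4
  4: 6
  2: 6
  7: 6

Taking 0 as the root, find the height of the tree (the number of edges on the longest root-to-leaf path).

2

2 sits deepest: 0-6-2 — 2 edges from the root.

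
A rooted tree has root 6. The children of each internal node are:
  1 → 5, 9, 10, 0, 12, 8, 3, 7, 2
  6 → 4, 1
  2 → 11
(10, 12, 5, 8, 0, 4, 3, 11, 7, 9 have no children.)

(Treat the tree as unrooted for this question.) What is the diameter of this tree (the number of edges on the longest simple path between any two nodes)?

A longest path is 4–6–1–2–11, with 4 edges.

4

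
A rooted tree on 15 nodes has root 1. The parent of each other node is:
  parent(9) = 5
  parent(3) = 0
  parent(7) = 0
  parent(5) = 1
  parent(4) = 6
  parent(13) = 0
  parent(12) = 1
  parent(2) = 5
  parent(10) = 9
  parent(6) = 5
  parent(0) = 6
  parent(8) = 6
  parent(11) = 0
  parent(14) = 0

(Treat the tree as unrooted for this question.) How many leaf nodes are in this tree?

10

Exactly 10 nodes have a single neighbour: 2, 3, 4, 7, 8, 10, 11, 12, 13, 14.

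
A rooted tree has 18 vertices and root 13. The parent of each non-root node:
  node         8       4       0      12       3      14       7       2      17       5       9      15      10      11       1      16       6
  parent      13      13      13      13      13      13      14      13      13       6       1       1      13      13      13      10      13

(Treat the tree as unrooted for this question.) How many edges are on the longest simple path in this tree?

4

BFS from 7 reaches 5 last, at distance 4; BFS from 5 confirms no node is farther.
Path: 7–14–13–6–5.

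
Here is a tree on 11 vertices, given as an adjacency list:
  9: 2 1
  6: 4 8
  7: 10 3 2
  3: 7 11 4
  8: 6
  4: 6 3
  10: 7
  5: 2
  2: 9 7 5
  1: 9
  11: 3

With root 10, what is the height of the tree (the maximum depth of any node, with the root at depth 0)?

5

The longest root-to-leaf path is 10-7-3-4-6-8 (5 edges).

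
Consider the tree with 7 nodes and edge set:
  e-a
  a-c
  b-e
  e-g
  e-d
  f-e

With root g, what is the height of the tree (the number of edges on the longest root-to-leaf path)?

3

A deepest node is c, reached by g–e–a–c.
That path has 3 edges, so the height is 3.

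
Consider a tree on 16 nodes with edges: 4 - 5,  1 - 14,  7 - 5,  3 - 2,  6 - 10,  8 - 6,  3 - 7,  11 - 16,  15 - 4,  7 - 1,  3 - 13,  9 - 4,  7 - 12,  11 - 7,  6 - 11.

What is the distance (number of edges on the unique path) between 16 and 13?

4

Walking from 16: 16 – 11 – 7 – 3 – 13. Length 4.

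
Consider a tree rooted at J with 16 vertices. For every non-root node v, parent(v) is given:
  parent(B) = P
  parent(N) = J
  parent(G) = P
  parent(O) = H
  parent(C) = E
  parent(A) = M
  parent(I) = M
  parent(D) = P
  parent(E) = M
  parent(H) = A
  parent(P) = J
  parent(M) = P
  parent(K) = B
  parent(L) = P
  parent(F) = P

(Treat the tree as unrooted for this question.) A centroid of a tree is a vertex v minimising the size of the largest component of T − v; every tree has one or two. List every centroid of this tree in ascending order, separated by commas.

Removing P splits the tree into components of sizes 7, 2, 2, 1, 1, 1, 1; the largest is 7 ≤ ⌊16/2⌋ = 8.
No neighbour of P does as well, so P is the unique centroid.

P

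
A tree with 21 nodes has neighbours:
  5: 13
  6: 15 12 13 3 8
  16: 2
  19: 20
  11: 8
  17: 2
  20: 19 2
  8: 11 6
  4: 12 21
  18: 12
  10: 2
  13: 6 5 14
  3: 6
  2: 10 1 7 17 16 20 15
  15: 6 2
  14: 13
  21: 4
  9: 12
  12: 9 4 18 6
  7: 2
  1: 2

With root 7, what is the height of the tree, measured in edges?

The longest root-to-leaf path is 7-2-15-6-12-4-21 (6 edges).

6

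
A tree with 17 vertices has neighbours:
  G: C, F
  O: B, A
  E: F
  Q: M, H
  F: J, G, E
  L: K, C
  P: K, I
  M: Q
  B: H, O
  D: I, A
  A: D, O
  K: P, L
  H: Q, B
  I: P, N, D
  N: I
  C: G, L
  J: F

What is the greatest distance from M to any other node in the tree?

14

Distances from M peak at 14, attained at J (E also at distance 14).
M – Q – H – B – O – A – D – I – P – K – L – C – G – F – J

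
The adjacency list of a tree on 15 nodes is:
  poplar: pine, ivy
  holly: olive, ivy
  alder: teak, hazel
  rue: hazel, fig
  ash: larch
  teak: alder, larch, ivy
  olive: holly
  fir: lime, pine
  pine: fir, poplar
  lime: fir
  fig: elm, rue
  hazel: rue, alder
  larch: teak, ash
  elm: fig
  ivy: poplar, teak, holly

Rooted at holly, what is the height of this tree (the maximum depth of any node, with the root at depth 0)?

7

The longest root-to-leaf path is holly–ivy–teak–alder–hazel–rue–fig–elm (7 edges).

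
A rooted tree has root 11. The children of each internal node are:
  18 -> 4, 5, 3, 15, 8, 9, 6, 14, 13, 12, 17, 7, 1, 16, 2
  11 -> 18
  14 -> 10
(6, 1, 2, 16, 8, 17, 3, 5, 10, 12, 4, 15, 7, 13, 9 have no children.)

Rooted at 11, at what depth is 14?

Climbing from 14 to the root: 14 → 18 → 11. That's 2 steps.

2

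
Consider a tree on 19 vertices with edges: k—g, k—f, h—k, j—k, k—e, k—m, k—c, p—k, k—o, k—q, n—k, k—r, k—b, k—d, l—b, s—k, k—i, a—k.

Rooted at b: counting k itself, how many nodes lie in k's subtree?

17

k's subtree: {k, h, c, s, m, e, i, a, q, p, j, r, d, g, f, o, n}, size 17.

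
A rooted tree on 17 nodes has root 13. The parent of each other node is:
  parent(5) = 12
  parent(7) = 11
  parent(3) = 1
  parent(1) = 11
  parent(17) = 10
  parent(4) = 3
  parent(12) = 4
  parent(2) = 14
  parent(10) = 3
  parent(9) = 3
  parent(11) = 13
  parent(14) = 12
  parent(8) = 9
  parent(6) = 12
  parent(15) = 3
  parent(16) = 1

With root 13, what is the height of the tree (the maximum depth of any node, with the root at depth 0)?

7

2 sits deepest: 13-11-1-3-4-12-14-2 — 7 edges from the root.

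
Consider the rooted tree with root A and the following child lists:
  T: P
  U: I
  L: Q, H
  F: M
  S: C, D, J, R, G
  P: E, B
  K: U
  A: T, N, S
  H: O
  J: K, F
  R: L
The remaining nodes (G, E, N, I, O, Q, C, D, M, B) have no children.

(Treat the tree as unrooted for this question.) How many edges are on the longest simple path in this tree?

8

Starting from E, a farthest node is O at distance 8.
One longest path: E - P - T - A - S - R - L - H - O.
So the diameter is 8.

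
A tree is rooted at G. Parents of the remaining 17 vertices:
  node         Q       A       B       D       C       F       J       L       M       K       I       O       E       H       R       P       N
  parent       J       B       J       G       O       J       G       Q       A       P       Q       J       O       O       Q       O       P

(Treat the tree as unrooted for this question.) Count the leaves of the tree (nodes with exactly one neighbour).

11

Exactly 11 nodes have a single neighbour: C, D, E, F, H, I, K, L, M, N, R.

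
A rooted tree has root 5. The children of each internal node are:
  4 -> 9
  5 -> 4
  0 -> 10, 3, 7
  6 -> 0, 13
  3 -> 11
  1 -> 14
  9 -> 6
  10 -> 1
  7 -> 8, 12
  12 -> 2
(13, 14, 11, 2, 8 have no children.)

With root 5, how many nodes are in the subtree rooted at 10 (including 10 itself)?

10's subtree: {10, 1, 14}, size 3.

3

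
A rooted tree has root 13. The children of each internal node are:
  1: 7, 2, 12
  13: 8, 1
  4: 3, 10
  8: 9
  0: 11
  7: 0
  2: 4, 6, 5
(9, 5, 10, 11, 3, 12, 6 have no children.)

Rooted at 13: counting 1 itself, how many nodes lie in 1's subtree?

11

Descendants of 1 (including itself): 1, 2, 7, 12, 4, 6, 5, 0, 10, 3, 11. That's 11.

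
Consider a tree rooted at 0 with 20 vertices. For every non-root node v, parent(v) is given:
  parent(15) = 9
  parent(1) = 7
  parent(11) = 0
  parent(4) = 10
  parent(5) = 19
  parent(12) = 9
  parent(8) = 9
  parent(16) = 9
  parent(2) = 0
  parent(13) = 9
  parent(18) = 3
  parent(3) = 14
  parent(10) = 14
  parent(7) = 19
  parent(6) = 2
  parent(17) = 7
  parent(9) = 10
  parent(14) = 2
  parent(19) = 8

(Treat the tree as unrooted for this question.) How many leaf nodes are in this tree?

11

The leaves are 1, 4, 5, 6, 11, 12, 13, 15, 16, 17, 18.
That is 11 leaves.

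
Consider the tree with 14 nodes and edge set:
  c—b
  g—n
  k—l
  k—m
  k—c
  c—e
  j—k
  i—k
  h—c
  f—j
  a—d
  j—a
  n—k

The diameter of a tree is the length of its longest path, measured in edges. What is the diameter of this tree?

A longest path is d - a - j - k - c - h, with 5 edges.

5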